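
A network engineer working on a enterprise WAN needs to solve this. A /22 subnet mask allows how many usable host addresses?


Given: subnet mask /22
Host bits = 32 - 22 = 10
Total addresses = 2^10 = 1024
Usable hosts = 1024 - 2 (network + broadcast) = 1022

1022


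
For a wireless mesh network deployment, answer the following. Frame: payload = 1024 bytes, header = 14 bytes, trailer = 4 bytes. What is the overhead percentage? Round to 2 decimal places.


Given: payload = 1024 B, header = 14 B, trailer = 4 B
Overhead bytes = header + trailer = 14 + 4 = 18
Total frame = payload + overhead = 1024 + 18 = 1042
Overhead % = 18 / 1042 * 100 = 1.7274% -> 1.73% (2 dp)

1.73


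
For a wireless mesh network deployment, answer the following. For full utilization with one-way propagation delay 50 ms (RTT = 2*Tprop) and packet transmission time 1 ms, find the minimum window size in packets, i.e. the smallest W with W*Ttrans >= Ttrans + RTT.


Given: Ttrans = 1 ms, RTT = 100 ms (= 2 * Tprop, Tprop = 50 ms)
Time until first ACK returns = Ttrans + RTT = 1 + 100 = 101 ms
Need W * Ttrans >= Ttrans + RTT  ->  W >= (Ttrans + RTT) / Ttrans
(Ttrans + RTT) / Ttrans = 101 / 1 = 101
W_min = ceil(101) = 101

101


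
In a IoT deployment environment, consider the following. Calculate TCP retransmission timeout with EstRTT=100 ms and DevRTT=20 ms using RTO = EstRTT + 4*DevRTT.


Given: EstRTT = 100 ms, DevRTT = 20 ms
Timeout = EstRTT + 4 * DevRTT
4 * DevRTT = 4 * 20 = 80
Timeout = 100 + 80 = 180 ms

180


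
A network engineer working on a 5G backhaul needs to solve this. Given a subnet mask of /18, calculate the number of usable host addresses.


Given: subnet mask /18
Host bits = 32 - 18 = 14
Total addresses = 2^14 = 16384
Usable hosts = 16384 - 2 (network + broadcast) = 16382

16382


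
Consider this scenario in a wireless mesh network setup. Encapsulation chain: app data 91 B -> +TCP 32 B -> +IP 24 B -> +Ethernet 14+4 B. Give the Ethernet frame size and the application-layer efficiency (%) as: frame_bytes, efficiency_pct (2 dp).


TCP segment = 91 + 32 = 123 B
IP packet = 123 + 24 = 147 B
Ethernet frame = 147 + 14 + 4 = 165 B
Efficiency = app / frame = 91 / 165 = 0.551515 = 55.1515% -> 55.15% (2 dp)

165, 55.15


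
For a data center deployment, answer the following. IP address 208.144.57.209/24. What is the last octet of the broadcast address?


Given: IP = 208.144.57.209, prefix = /24
Host bits = 32 - 24 = 8
Network last octet = 209 AND mask = 0
Host part size = 2^8 - 1 = 255
Broadcast last octet = 0 OR 255 = 255

255


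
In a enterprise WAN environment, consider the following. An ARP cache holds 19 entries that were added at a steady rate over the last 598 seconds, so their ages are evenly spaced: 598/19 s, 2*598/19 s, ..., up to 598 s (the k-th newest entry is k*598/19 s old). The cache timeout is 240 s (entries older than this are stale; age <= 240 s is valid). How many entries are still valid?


Ages are k * 598/19 s for k = 1..19 (spacing = 31.4737 s).
Entry k is valid iff k * 598/19 <= 240 iff k <= 19 * 240 / 598 = 7.6254
n_valid = floor(7.6254) = 7
(n_stale = 19 - 7 = 12)

7


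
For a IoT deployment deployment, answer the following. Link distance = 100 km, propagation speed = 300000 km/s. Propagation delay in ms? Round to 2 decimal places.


Given: distance = 100 km, speed = 300000 km/s
Delay = distance / speed = 100 / 300000 seconds
Delay in ms = 100 * 1000 / 300000
Delay = 0.3333 ms
Rounded to 2 dp = 0.33 ms

0.33


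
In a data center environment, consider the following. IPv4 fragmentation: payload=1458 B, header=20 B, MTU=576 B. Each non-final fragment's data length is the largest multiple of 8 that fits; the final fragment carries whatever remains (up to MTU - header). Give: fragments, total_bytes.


Max data per non-final fragment = floor((MTU - header)/8)*8 = floor((576 - 20)/8)*8 = floor(556/8)*8 = 552 B
Final fragment needs no 8-byte alignment: it can carry up to MTU - header = 556 B
Non-final fragments needed = ceil((payload - 556) / 552) = ceil(902/552) = ceil(1.6341) = 2
Number of fragments = 2 + 1 = 3
Fragment sizes (data): 2 * 552 B + 354 B (last, 354 <= 556 OK)
Total bytes sent = payload + n_frags * header = 1458 + 3*20 = 1458 + 60 = 1518 B

3, 1518


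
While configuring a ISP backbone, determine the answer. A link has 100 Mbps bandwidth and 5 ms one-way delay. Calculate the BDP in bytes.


Given: bandwidth = 100 Mbps, delay = 5 ms
BDP in bits = 100 * 10^6 * 5 / 1000
BDP in bits = 500000
BDP in bytes = 500000 / 8 = 62500

62500


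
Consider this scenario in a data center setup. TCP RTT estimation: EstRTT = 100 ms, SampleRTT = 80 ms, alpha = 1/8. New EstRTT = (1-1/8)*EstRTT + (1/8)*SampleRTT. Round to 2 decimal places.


Given: EstRTT = 100 ms, SampleRTT = 80 ms, alpha = 1/8
New EstRTT = (1 - alpha) * EstRTT + alpha * SampleRTT
(7/8) * 100 = 87.5
(1/8) * 80 = 10
New EstRTT = 87.5 + 10 = 97.5 ms -> 97.50 ms (2 dp)

97.50


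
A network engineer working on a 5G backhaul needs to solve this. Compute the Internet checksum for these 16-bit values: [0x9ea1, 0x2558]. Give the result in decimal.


Given words: [0x9ea1, 0x2558]
Step 1: Sum all words
Raw sum = 40609 + 9560 = 50169
One's complement = ~50169 & 0xFFFF = 15366

15366


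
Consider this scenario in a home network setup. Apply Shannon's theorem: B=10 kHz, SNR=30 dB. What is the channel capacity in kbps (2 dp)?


Given: B = 10 kHz, SNR = 30 dB
SNR linear = 10^(30/10) = 1000
1 + SNR = 1001
log2(1001) = 9.9672262588
C = 10 * 1000 * 9.9672262588 = 99672.2626 bps
C = 99.672263 kbps -> 99.67 kbps (2 dp)

99.67


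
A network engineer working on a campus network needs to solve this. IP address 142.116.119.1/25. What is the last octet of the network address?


Given: IP = 142.116.119.1, prefix = /25
Subnet mask = 255.255.255.128
Last octet of IP: 1
Last octet of mask: 128
Network last octet = 1 AND 128 = 0

0


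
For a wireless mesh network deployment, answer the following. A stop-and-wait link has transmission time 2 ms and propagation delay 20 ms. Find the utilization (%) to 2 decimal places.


Given: Ttrans = 2 ms, Tprop = 20 ms
RTT = 2 * Tprop = 2 * 20 = 40 ms
U = Ttrans / (Ttrans + RTT)
U = 2 / (2 + 40)
U = 2 / 42 = 0.047619
U% = 4.76%

4.76


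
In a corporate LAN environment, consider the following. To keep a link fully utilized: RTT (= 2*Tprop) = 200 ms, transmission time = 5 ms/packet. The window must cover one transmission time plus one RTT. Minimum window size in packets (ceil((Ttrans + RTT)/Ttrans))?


Given: Ttrans = 5 ms, RTT = 200 ms (= 2 * Tprop, Tprop = 100 ms)
Time until first ACK returns = Ttrans + RTT = 5 + 200 = 205 ms
Need W * Ttrans >= Ttrans + RTT  ->  W >= (Ttrans + RTT) / Ttrans
(Ttrans + RTT) / Ttrans = 205 / 5 = 41
W_min = ceil(41) = 41

41


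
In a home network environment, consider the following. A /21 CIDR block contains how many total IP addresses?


Given: CIDR prefix /21
Host bits = 32 - 21 = 11
Total addresses = 2^11 = 2048

2048


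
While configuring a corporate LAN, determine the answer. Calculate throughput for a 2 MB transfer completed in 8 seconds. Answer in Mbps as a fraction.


Given: file = 2 MB, time = 8 s
File in Mb = 2 * 8 = 16 Mb
Throughput = 16 / 8 Mbps
Throughput = 2 Mbps

2


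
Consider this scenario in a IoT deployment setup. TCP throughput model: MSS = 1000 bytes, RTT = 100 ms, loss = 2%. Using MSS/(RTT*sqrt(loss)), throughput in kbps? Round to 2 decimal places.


Given: MSS = 1000 bytes, RTT = 100 ms, loss = 2%
RTT in seconds = 100 / 1000 = 0.1
Loss rate = 2% = 0.02
sqrt(loss) = sqrt(0.02) = 0.141421356237
Throughput (bytes/s) = 1000 / (0.1 * 0.141421356237) = 70710.6781
Throughput (kbps) = 70710.6781 * 8 / 1000 = 565.685425 -> 565.69 kbps (2 dp)

565.69


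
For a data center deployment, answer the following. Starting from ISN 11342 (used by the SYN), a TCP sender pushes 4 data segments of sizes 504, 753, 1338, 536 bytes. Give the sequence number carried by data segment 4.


The SYN occupies sequence number ISN = 11342, so the first data byte is ISN + 1 = 11343.
SEQ of data segment i = (ISN + 1) + sum of payload sizes of segments 1..i-1.
Segment 1: SEQ = 11343, payload = 504 bytes
Segment 2: SEQ = 11847, payload = 753 bytes
Segment 3: SEQ = 12600, payload = 1338 bytes
Segment 4: SEQ = 13938, payload = 536 bytes
SEQ of segment 4 = 11343 + 504 + 753 + 1338 = 13938

13938


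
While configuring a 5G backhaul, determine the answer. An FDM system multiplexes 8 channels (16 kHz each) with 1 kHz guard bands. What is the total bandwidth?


Given: 8 channels, 16 kHz each, guard = 1 kHz
Channel bandwidth = 8 * 16 = 128 kHz
Guard bands = 7 gaps * 1 kHz = 7 kHz
Total = 128 + 7 = 135 kHz

135


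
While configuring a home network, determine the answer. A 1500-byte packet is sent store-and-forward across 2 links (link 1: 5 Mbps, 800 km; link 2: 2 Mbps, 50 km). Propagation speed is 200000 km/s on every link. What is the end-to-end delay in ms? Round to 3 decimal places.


Packet = 1500 bytes = 12000 bits. Store-and-forward: sum (t_trans + t_prop) per link.
Link 1: t_trans = 12000/(5*10^6) s = 2.4000 ms; t_prop = 800/200000 s = 4.0000 ms; subtotal = 6.4000 ms
Link 2: t_trans = 12000/(2*10^6) s = 6.0000 ms; t_prop = 50/200000 s = 0.2500 ms; subtotal = 6.2500 ms
End-to-end = 6.4000 + 6.2500 = 12.6500 ms -> 12.650 ms (3 dp)

12.650


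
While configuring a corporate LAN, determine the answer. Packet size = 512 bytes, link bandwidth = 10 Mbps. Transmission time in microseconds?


Given: packet = 512 bytes, bandwidth = 10 Mbps
Packet in bits = 512 * 8 = 4096 bits
Bandwidth = 10 * 10^6 = 10000000 bps
Time = 4096 / 10000000 seconds
Time in us = 4096 * 10^6 / 10000000 = 409.6

409.6


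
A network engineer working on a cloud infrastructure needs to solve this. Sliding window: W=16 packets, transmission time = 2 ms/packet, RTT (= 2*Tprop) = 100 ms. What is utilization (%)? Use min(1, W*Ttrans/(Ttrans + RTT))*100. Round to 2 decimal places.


Given: W = 16, Ttrans = 2 ms, RTT = 100 ms (= 2 * Tprop, Tprop = 50 ms)
Cycle time = Ttrans + RTT = 2 + 100 = 102 ms (first packet sent until its ACK returns)
W * Ttrans = 16 * 2 = 32 ms of sending per cycle
W * Ttrans / (Ttrans + RTT) = 32 / 102 = 0.313725
U = min(1, 0.313725) = 0.313725
U% = 31.37%

31.37


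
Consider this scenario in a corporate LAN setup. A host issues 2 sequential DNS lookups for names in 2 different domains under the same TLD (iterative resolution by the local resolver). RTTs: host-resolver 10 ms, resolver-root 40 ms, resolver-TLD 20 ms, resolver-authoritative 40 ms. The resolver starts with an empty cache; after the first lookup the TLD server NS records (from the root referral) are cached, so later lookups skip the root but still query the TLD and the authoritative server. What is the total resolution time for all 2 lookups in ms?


Lookup 1 (cold cache): local + root + TLD + auth = 10 + 40 + 20 + 40 = 110 ms
Lookups 2..2 (TLD NS cached -> skip root; new domain -> still ask TLD and auth): local + TLD + auth = 10 + 20 + 40 = 70 ms each
Remaining 1 lookups: 1 * 70 = 70 ms
Total = 110 + 70 = 180 ms

180


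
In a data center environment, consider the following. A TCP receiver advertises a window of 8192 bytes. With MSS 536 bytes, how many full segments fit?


Given: RWND = 8192 bytes, MSS = 536 bytes
Full segments = floor(RWND / MSS)
Full segments = floor(8192 / 536)
Full segments = floor(15.2836) = 15

15


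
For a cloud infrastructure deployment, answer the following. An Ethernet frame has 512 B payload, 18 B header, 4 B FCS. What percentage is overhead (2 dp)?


Given: payload = 512 B, header = 18 B, trailer = 4 B
Overhead bytes = header + trailer = 18 + 4 = 22
Total frame = payload + overhead = 512 + 22 = 534
Overhead % = 22 / 534 * 100 = 4.1199% -> 4.12% (2 dp)

4.12


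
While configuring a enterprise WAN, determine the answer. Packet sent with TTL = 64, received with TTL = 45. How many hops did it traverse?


Given: initial TTL = 64, received TTL = 45
Hops = initial TTL - received TTL
Hops = 64 - 45 = 19

19


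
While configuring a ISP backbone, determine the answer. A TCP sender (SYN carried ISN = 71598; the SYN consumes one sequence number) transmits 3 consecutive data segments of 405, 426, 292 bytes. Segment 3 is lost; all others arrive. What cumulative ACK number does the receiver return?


SYN uses sequence number 71598; first data byte = ISN + 1 = 71599.
Segment 1: SEQ = 71599, len = 405 B, covers [71599, 72003]
Segment 2: SEQ = 72004, len = 426 B, covers [72004, 72429]
Segment 3: SEQ = 72430, len = 292 B, covers [72430, 72721] [LOST]
In-order data received: bytes [71599, 72429] (segments 1..2).
Segment 3 missing -> gap begins at byte 72430.
Cumulative ACK = next expected in-order byte = 71599 + 405 + 426 = 72430

72430


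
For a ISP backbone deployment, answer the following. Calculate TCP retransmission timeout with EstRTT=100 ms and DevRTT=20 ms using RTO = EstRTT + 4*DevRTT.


Given: EstRTT = 100 ms, DevRTT = 20 ms
Timeout = EstRTT + 4 * DevRTT
4 * DevRTT = 4 * 20 = 80
Timeout = 100 + 80 = 180 ms

180


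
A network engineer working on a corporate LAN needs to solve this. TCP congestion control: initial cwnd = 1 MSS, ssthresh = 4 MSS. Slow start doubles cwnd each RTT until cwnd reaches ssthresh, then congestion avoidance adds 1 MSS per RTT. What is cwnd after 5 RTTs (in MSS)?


RTT 0: cwnd = 1 MSS (initial)
RTT 1: cwnd = 2 MSS (slow start, doubled)
RTT 2: cwnd = 4 MSS (slow start, doubled)
RTT 3: cwnd = 5 MSS (congestion avoidance, +1)
RTT 4: cwnd = 6 MSS (congestion avoidance, +1)
RTT 5: cwnd = 7 MSS (congestion avoidance, +1)

7


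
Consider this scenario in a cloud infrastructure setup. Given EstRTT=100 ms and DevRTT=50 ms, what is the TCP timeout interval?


Given: EstRTT = 100 ms, DevRTT = 50 ms
Timeout = EstRTT + 4 * DevRTT
4 * DevRTT = 4 * 50 = 200
Timeout = 100 + 200 = 300 ms

300


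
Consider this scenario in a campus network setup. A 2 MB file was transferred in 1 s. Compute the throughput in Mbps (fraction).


Given: file = 2 MB, time = 1 s
File in Mb = 2 * 8 = 16 Mb
Throughput = 16 / 1 Mbps
Throughput = 16 Mbps

16


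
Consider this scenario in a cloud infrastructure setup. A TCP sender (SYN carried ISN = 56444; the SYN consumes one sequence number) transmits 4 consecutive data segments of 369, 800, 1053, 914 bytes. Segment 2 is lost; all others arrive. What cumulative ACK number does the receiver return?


SYN uses sequence number 56444; first data byte = ISN + 1 = 56445.
Segment 1: SEQ = 56445, len = 369 B, covers [56445, 56813]
Segment 2: SEQ = 56814, len = 800 B, covers [56814, 57613] [LOST]
Segment 3: SEQ = 57614, len = 1053 B, covers [57614, 58666]
Segment 4: SEQ = 58667, len = 914 B, covers [58667, 59580]
In-order data received: bytes [56445, 56813] (segments 1..1).
Segment 2 missing -> gap begins at byte 56814; later segments buffered out of order.
Cumulative ACK = next expected in-order byte = 56445 + 369 = 56814

56814


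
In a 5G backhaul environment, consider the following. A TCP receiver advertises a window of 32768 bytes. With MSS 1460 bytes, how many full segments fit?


Given: RWND = 32768 bytes, MSS = 1460 bytes
Full segments = floor(RWND / MSS)
Full segments = floor(32768 / 1460)
Full segments = floor(22.4438) = 22

22


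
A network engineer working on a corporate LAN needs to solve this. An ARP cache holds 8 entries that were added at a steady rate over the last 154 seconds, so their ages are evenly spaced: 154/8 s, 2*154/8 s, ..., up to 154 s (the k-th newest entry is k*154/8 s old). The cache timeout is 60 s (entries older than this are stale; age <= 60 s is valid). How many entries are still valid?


Ages are k * 154/8 s for k = 1..8 (spacing = 19.2500 s).
Entry k is valid iff k * 154/8 <= 60 iff k <= 8 * 60 / 154 = 3.1169
n_valid = floor(3.1169) = 3
(n_stale = 8 - 3 = 5)

3


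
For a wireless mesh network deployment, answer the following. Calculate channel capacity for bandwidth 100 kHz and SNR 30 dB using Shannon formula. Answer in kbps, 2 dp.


Given: B = 100 kHz, SNR = 30 dB
SNR linear = 10^(30/10) = 1000
1 + SNR = 1001
log2(1001) = 9.9672262588
C = 100 * 1000 * 9.9672262588 = 996722.6259 bps
C = 996.722626 kbps -> 996.72 kbps (2 dp)

996.72


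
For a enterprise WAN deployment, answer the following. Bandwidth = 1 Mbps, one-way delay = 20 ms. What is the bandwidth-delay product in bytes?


Given: bandwidth = 1 Mbps, delay = 20 ms
BDP in bits = 1 * 10^6 * 20 / 1000
BDP in bits = 20000
BDP in bytes = 20000 / 8 = 2500

2500


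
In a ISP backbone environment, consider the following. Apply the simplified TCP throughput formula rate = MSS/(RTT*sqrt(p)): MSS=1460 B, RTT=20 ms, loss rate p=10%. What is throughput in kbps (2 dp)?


Given: MSS = 1460 bytes, RTT = 20 ms, loss = 10%
RTT in seconds = 20 / 1000 = 0.02
Loss rate = 10% = 0.1
sqrt(loss) = sqrt(0.1) = 0.316227766017
Throughput (bytes/s) = 1460 / (0.02 * 0.316227766017) = 230846.2692
Throughput (kbps) = 230846.2692 * 8 / 1000 = 1846.770154 -> 1846.77 kbps (2 dp)

1846.77


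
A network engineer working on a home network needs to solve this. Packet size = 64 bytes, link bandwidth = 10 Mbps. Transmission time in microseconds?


Given: packet = 64 bytes, bandwidth = 10 Mbps
Packet in bits = 64 * 8 = 512 bits
Bandwidth = 10 * 10^6 = 10000000 bps
Time = 512 / 10000000 seconds
Time in us = 512 * 10^6 / 10000000 = 51.2

51.2


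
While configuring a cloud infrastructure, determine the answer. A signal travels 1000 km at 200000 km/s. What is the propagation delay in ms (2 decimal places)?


Given: distance = 1000 km, speed = 200000 km/s
Delay = distance / speed = 1000 / 200000 seconds
Delay in ms = 1000 * 1000 / 200000
Delay = 5.0000 ms
Rounded to 2 dp = 5.00 ms

5.00


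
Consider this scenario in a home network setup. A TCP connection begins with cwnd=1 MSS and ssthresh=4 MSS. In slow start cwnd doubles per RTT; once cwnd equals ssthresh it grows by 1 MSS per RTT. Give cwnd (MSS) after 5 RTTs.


RTT 0: cwnd = 1 MSS (initial)
RTT 1: cwnd = 2 MSS (slow start, doubled)
RTT 2: cwnd = 4 MSS (slow start, doubled)
RTT 3: cwnd = 5 MSS (congestion avoidance, +1)
RTT 4: cwnd = 6 MSS (congestion avoidance, +1)
RTT 5: cwnd = 7 MSS (congestion avoidance, +1)

7


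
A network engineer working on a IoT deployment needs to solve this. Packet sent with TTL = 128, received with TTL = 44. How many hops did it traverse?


Given: initial TTL = 128, received TTL = 44
Hops = initial TTL - received TTL
Hops = 128 - 44 = 84

84


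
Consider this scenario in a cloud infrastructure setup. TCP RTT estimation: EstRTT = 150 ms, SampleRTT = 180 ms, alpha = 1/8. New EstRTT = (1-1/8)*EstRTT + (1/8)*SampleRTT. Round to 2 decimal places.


Given: EstRTT = 150 ms, SampleRTT = 180 ms, alpha = 1/8
New EstRTT = (1 - alpha) * EstRTT + alpha * SampleRTT
(7/8) * 150 = 131.25
(1/8) * 180 = 22.5
New EstRTT = 131.25 + 22.5 = 153.75 ms -> 153.75 ms (2 dp)

153.75


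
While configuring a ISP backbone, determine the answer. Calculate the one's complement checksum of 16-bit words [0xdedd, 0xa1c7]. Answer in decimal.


Given words: [0xdedd, 0xa1c7]
Step 1: Sum all words
Raw sum = 57053 + 41415 = 98468
Step 2: Fold carry: (32932 + 1) = 32933
One's complement = ~32933 & 0xFFFF = 32602

32602


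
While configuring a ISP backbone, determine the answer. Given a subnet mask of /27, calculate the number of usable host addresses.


Given: subnet mask /27
Host bits = 32 - 27 = 5
Total addresses = 2^5 = 32
Usable hosts = 32 - 2 (network + broadcast) = 30

30


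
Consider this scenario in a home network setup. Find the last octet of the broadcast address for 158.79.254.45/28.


Given: IP = 158.79.254.45, prefix = /28
Host bits = 32 - 28 = 4
Network last octet = 45 AND mask = 32
Host part size = 2^4 - 1 = 15
Broadcast last octet = 32 OR 15 = 47

47


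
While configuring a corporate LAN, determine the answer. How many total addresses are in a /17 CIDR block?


Given: CIDR prefix /17
Host bits = 32 - 17 = 15
Total addresses = 2^15 = 32768

32768


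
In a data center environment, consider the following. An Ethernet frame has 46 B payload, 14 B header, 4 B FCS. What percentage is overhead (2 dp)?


Given: payload = 46 B, header = 14 B, trailer = 4 B
Overhead bytes = header + trailer = 14 + 4 = 18
Total frame = payload + overhead = 46 + 18 = 64
Overhead % = 18 / 64 * 100 = 28.1250% -> 28.13% (2 dp)

28.13


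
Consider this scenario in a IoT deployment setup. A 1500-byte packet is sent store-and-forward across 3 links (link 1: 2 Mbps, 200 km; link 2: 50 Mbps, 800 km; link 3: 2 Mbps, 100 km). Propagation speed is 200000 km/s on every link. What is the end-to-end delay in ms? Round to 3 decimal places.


Packet = 1500 bytes = 12000 bits. Store-and-forward: sum (t_trans + t_prop) per link.
Link 1: t_trans = 12000/(2*10^6) s = 6.0000 ms; t_prop = 200/200000 s = 1.0000 ms; subtotal = 7.0000 ms
Link 2: t_trans = 12000/(50*10^6) s = 0.2400 ms; t_prop = 800/200000 s = 4.0000 ms; subtotal = 4.2400 ms
Link 3: t_trans = 12000/(2*10^6) s = 6.0000 ms; t_prop = 100/200000 s = 0.5000 ms; subtotal = 6.5000 ms
End-to-end = 7.0000 + 4.2400 + 6.5000 = 17.7400 ms -> 17.740 ms (3 dp)

17.740


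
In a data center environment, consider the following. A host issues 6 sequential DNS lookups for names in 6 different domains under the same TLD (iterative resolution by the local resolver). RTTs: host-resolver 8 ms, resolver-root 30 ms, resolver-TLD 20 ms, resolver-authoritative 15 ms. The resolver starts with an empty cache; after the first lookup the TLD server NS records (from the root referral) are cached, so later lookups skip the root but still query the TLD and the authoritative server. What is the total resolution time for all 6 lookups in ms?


Lookup 1 (cold cache): local + root + TLD + auth = 8 + 30 + 20 + 15 = 73 ms
Lookups 2..6 (TLD NS cached -> skip root; new domain -> still ask TLD and auth): local + TLD + auth = 8 + 20 + 15 = 43 ms each
Remaining 5 lookups: 5 * 43 = 215 ms
Total = 73 + 215 = 288 ms

288


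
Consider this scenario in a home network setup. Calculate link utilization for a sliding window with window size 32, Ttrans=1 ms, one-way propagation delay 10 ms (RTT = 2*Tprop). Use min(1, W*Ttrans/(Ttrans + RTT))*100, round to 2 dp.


Given: W = 32, Ttrans = 1 ms, RTT = 20 ms (= 2 * Tprop, Tprop = 10 ms)
Cycle time = Ttrans + RTT = 1 + 20 = 21 ms (first packet sent until its ACK returns)
W * Ttrans = 32 * 1 = 32 ms of sending per cycle
W * Ttrans / (Ttrans + RTT) = 32 / 21 = 1.523810
U = min(1, 1.523810) = 1.000000
U% = 100.00%

100.00


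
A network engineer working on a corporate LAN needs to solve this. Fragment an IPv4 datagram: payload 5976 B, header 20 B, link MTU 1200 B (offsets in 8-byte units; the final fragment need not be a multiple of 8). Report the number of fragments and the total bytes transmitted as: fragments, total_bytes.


Max data per non-final fragment = floor((MTU - header)/8)*8 = floor((1200 - 20)/8)*8 = floor(1180/8)*8 = 1176 B
Final fragment needs no 8-byte alignment: it can carry up to MTU - header = 1180 B
Non-final fragments needed = ceil((payload - 1180) / 1176) = ceil(4796/1176) = ceil(4.0782) = 5
Number of fragments = 5 + 1 = 6
Fragment sizes (data): 5 * 1176 B + 96 B (last, 96 <= 1180 OK)
Total bytes sent = payload + n_frags * header = 5976 + 6*20 = 5976 + 120 = 6096 B

6, 6096


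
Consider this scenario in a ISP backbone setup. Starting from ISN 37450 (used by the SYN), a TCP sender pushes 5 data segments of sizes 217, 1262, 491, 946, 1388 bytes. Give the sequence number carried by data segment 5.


The SYN occupies sequence number ISN = 37450, so the first data byte is ISN + 1 = 37451.
SEQ of data segment i = (ISN + 1) + sum of payload sizes of segments 1..i-1.
Segment 1: SEQ = 37451, payload = 217 bytes
Segment 2: SEQ = 37668, payload = 1262 bytes
Segment 3: SEQ = 38930, payload = 491 bytes
Segment 4: SEQ = 39421, payload = 946 bytes
Segment 5: SEQ = 40367, payload = 1388 bytes
SEQ of segment 5 = 37451 + 217 + 1262 + 491 + 946 = 40367

40367


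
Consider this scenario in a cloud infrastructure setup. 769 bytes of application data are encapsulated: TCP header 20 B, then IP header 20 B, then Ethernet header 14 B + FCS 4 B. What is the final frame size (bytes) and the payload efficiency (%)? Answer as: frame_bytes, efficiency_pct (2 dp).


TCP segment = 769 + 20 = 789 B
IP packet = 789 + 20 = 809 B
Ethernet frame = 809 + 14 + 4 = 827 B
Efficiency = app / frame = 769 / 827 = 0.929867 = 92.9867% -> 92.99% (2 dp)

827, 92.99


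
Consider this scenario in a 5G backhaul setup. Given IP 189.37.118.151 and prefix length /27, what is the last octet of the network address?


Given: IP = 189.37.118.151, prefix = /27
Subnet mask = 255.255.255.224
Last octet of IP: 151
Last octet of mask: 224
Network last octet = 151 AND 224 = 128

128


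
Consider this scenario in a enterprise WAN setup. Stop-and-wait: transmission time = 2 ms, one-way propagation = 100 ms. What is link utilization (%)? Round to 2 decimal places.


Given: Ttrans = 2 ms, Tprop = 100 ms
RTT = 2 * Tprop = 2 * 100 = 200 ms
U = Ttrans / (Ttrans + RTT)
U = 2 / (2 + 200)
U = 2 / 202 = 0.009901
U% = 0.99%

0.99


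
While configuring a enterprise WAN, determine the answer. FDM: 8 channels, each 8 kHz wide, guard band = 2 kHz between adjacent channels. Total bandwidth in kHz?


Given: 8 channels, 8 kHz each, guard = 2 kHz
Channel bandwidth = 8 * 8 = 64 kHz
Guard bands = 7 gaps * 2 kHz = 14 kHz
Total = 64 + 14 = 78 kHz

78


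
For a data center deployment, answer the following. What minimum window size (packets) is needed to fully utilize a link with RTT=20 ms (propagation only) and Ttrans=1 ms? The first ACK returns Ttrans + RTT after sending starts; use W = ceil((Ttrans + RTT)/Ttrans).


Given: Ttrans = 1 ms, RTT = 20 ms (= 2 * Tprop, Tprop = 10 ms)
Time until first ACK returns = Ttrans + RTT = 1 + 20 = 21 ms
Need W * Ttrans >= Ttrans + RTT  ->  W >= (Ttrans + RTT) / Ttrans
(Ttrans + RTT) / Ttrans = 21 / 1 = 21
W_min = ceil(21) = 21

21


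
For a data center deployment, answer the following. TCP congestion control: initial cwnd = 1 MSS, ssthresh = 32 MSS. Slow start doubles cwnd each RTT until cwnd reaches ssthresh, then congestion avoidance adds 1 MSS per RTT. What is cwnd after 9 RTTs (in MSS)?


RTT 0: cwnd = 1 MSS (initial)
RTT 1: cwnd = 2 MSS (slow start, doubled)
RTT 2: cwnd = 4 MSS (slow start, doubled)
RTT 3: cwnd = 8 MSS (slow start, doubled)
RTT 4: cwnd = 16 MSS (slow start, doubled)
RTT 5: cwnd = 32 MSS (slow start, doubled)
RTT 6: cwnd = 33 MSS (congestion avoidance, +1)
RTT 7: cwnd = 34 MSS (congestion avoidance, +1)
RTT 8: cwnd = 35 MSS (congestion avoidance, +1)
RTT 9: cwnd = 36 MSS (congestion avoidance, +1)

36


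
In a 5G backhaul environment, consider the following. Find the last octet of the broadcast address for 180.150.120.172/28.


Given: IP = 180.150.120.172, prefix = /28
Host bits = 32 - 28 = 4
Network last octet = 172 AND mask = 160
Host part size = 2^4 - 1 = 15
Broadcast last octet = 160 OR 15 = 175

175


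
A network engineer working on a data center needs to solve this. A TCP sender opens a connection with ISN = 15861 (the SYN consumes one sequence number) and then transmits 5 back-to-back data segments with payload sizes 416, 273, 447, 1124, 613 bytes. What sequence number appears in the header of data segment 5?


The SYN occupies sequence number ISN = 15861, so the first data byte is ISN + 1 = 15862.
SEQ of data segment i = (ISN + 1) + sum of payload sizes of segments 1..i-1.
Segment 1: SEQ = 15862, payload = 416 bytes
Segment 2: SEQ = 16278, payload = 273 bytes
Segment 3: SEQ = 16551, payload = 447 bytes
Segment 4: SEQ = 16998, payload = 1124 bytes
Segment 5: SEQ = 18122, payload = 613 bytes
SEQ of segment 5 = 15862 + 416 + 273 + 447 + 1124 = 18122

18122


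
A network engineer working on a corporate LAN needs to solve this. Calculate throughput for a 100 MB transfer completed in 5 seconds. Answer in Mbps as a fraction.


Given: file = 100 MB, time = 5 s
File in Mb = 100 * 8 = 800 Mb
Throughput = 800 / 5 Mbps
Throughput = 160 Mbps

160


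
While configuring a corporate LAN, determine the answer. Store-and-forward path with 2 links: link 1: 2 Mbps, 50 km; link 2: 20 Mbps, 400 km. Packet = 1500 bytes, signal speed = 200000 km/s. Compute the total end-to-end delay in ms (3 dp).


Packet = 1500 bytes = 12000 bits. Store-and-forward: sum (t_trans + t_prop) per link.
Link 1: t_trans = 12000/(2*10^6) s = 6.0000 ms; t_prop = 50/200000 s = 0.2500 ms; subtotal = 6.2500 ms
Link 2: t_trans = 12000/(20*10^6) s = 0.6000 ms; t_prop = 400/200000 s = 2.0000 ms; subtotal = 2.6000 ms
End-to-end = 6.2500 + 2.6000 = 8.8500 ms -> 8.850 ms (3 dp)

8.850


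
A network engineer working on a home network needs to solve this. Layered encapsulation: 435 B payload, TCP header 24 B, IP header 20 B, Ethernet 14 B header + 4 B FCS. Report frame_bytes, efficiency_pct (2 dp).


TCP segment = 435 + 24 = 459 B
IP packet = 459 + 20 = 479 B
Ethernet frame = 479 + 14 + 4 = 497 B
Efficiency = app / frame = 435 / 497 = 0.875252 = 87.5252% -> 87.53% (2 dp)

497, 87.53


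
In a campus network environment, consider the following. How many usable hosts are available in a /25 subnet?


Given: subnet mask /25
Host bits = 32 - 25 = 7
Total addresses = 2^7 = 128
Usable hosts = 128 - 2 (network + broadcast) = 126

126


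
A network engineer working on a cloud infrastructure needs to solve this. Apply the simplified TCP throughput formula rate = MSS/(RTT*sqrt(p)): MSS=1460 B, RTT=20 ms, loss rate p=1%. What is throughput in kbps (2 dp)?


Given: MSS = 1460 bytes, RTT = 20 ms, loss = 1%
RTT in seconds = 20 / 1000 = 0.02
Loss rate = 1% = 0.01
sqrt(loss) = sqrt(0.01) = 0.1
Throughput (bytes/s) = 1460 / (0.02 * 0.1) = 730000.0000
Throughput (kbps) = 730000.0000 * 8 / 1000 = 5840.000000 -> 5840.00 kbps (2 dp)

5840.00


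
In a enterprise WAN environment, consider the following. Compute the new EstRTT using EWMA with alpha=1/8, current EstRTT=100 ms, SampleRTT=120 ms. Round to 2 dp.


Given: EstRTT = 100 ms, SampleRTT = 120 ms, alpha = 1/8
New EstRTT = (1 - alpha) * EstRTT + alpha * SampleRTT
(7/8) * 100 = 87.5
(1/8) * 120 = 15
New EstRTT = 87.5 + 15 = 102.5 ms -> 102.50 ms (2 dp)

102.50


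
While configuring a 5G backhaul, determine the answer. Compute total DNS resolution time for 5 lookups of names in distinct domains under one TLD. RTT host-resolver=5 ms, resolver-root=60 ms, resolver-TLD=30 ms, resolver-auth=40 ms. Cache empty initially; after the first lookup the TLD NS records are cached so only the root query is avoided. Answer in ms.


Lookup 1 (cold cache): local + root + TLD + auth = 5 + 60 + 30 + 40 = 135 ms
Lookups 2..5 (TLD NS cached -> skip root; new domain -> still ask TLD and auth): local + TLD + auth = 5 + 30 + 40 = 75 ms each
Remaining 4 lookups: 4 * 75 = 300 ms
Total = 135 + 300 = 435 ms

435


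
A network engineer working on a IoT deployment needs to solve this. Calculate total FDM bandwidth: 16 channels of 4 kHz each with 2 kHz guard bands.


Given: 16 channels, 4 kHz each, guard = 2 kHz
Channel bandwidth = 16 * 4 = 64 kHz
Guard bands = 15 gaps * 2 kHz = 30 kHz
Total = 64 + 30 = 94 kHz

94


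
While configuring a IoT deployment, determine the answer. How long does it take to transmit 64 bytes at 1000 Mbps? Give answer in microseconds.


Given: packet = 64 bytes, bandwidth = 1000 Mbps
Packet in bits = 64 * 8 = 512 bits
Bandwidth = 1000 * 10^6 = 1000000000 bps
Time = 512 / 1000000000 seconds
Time in us = 512 * 10^6 / 1000000000 = 0.512

0.512


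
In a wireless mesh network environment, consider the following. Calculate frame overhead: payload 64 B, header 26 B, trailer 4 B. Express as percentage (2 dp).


Given: payload = 64 B, header = 26 B, trailer = 4 B
Overhead bytes = header + trailer = 26 + 4 = 30
Total frame = payload + overhead = 64 + 30 = 94
Overhead % = 30 / 94 * 100 = 31.9149% -> 31.91% (2 dp)

31.91


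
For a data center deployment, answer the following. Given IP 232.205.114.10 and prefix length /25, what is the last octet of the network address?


Given: IP = 232.205.114.10, prefix = /25
Subnet mask = 255.255.255.128
Last octet of IP: 10
Last octet of mask: 128
Network last octet = 10 AND 128 = 0

0


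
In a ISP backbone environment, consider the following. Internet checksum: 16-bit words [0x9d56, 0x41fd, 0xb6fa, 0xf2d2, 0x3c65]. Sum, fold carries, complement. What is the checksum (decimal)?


Given words: [0x9d56, 0x41fd, 0xb6fa, 0xf2d2, 0x3c65]
Step 1: Sum all words
Raw sum = 40278 + 16893 + 46842 + 62162 + 15461 = 181636
Step 2: Fold carry: (50564 + 2) = 50566
One's complement = ~50566 & 0xFFFF = 14969

14969


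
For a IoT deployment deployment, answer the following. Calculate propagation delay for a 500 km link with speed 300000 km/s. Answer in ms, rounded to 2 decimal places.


Given: distance = 500 km, speed = 300000 km/s
Delay = distance / speed = 500 / 300000 seconds
Delay in ms = 500 * 1000 / 300000
Delay = 1.6667 ms
Rounded to 2 dp = 1.67 ms

1.67


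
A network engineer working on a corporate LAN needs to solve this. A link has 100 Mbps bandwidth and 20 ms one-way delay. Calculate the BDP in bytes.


Given: bandwidth = 100 Mbps, delay = 20 ms
BDP in bits = 100 * 10^6 * 20 / 1000
BDP in bits = 2000000
BDP in bytes = 2000000 / 8 = 250000

250000


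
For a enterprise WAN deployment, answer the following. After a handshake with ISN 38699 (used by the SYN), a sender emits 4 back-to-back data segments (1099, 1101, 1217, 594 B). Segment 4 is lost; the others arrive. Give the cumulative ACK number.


SYN uses sequence number 38699; first data byte = ISN + 1 = 38700.
Segment 1: SEQ = 38700, len = 1099 B, covers [38700, 39798]
Segment 2: SEQ = 39799, len = 1101 B, covers [39799, 40899]
Segment 3: SEQ = 40900, len = 1217 B, covers [40900, 42116]
Segment 4: SEQ = 42117, len = 594 B, covers [42117, 42710] [LOST]
In-order data received: bytes [38700, 42116] (segments 1..3).
Segment 4 missing -> gap begins at byte 42117.
Cumulative ACK = next expected in-order byte = 38700 + 1099 + 1101 + 1217 = 42117

42117


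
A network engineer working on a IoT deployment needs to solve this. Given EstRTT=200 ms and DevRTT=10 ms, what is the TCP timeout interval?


Given: EstRTT = 200 ms, DevRTT = 10 ms
Timeout = EstRTT + 4 * DevRTT
4 * DevRTT = 4 * 10 = 40
Timeout = 200 + 40 = 240 ms

240


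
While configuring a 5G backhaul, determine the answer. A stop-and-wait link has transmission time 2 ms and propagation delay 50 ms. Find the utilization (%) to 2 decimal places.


Given: Ttrans = 2 ms, Tprop = 50 ms
RTT = 2 * Tprop = 2 * 50 = 100 ms
U = Ttrans / (Ttrans + RTT)
U = 2 / (2 + 100)
U = 2 / 102 = 0.019608
U% = 1.96%

1.96


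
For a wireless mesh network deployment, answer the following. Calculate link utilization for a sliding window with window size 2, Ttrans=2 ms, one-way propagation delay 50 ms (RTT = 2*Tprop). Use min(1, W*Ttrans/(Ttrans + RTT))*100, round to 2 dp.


Given: W = 2, Ttrans = 2 ms, RTT = 100 ms (= 2 * Tprop, Tprop = 50 ms)
Cycle time = Ttrans + RTT = 2 + 100 = 102 ms (first packet sent until its ACK returns)
W * Ttrans = 2 * 2 = 4 ms of sending per cycle
W * Ttrans / (Ttrans + RTT) = 4 / 102 = 0.039216
U = min(1, 0.039216) = 0.039216
U% = 3.92%

3.92


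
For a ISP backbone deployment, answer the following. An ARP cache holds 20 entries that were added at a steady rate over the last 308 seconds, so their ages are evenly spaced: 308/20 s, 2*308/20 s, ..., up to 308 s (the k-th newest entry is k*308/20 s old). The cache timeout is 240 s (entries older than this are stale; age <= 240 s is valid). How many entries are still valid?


Ages are k * 308/20 s for k = 1..20 (spacing = 15.4000 s).
Entry k is valid iff k * 308/20 <= 240 iff k <= 20 * 240 / 308 = 15.5844
n_valid = floor(15.5844) = 15
(n_stale = 20 - 15 = 5)

15


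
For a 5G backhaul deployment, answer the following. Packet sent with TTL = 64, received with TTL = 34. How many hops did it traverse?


Given: initial TTL = 64, received TTL = 34
Hops = initial TTL - received TTL
Hops = 64 - 34 = 30

30


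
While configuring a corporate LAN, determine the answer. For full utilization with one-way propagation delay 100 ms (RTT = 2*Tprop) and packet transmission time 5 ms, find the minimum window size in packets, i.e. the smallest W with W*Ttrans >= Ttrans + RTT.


Given: Ttrans = 5 ms, RTT = 200 ms (= 2 * Tprop, Tprop = 100 ms)
Time until first ACK returns = Ttrans + RTT = 5 + 200 = 205 ms
Need W * Ttrans >= Ttrans + RTT  ->  W >= (Ttrans + RTT) / Ttrans
(Ttrans + RTT) / Ttrans = 205 / 5 = 41
W_min = ceil(41) = 41

41


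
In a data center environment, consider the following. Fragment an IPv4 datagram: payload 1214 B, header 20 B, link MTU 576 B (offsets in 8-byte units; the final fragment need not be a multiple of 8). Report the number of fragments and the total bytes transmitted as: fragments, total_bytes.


Max data per non-final fragment = floor((MTU - header)/8)*8 = floor((576 - 20)/8)*8 = floor(556/8)*8 = 552 B
Final fragment needs no 8-byte alignment: it can carry up to MTU - header = 556 B
Non-final fragments needed = ceil((payload - 556) / 552) = ceil(658/552) = ceil(1.1920) = 2
Number of fragments = 2 + 1 = 3
Fragment sizes (data): 2 * 552 B + 110 B (last, 110 <= 556 OK)
Total bytes sent = payload + n_frags * header = 1214 + 3*20 = 1214 + 60 = 1274 B

3, 1274


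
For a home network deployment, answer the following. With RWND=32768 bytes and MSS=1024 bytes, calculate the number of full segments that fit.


Given: RWND = 32768 bytes, MSS = 1024 bytes
Full segments = floor(RWND / MSS)
Full segments = floor(32768 / 1024)
Full segments = floor(32.0) = 32

32


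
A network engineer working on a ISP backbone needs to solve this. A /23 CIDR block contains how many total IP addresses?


Given: CIDR prefix /23
Host bits = 32 - 23 = 9
Total addresses = 2^9 = 512

512


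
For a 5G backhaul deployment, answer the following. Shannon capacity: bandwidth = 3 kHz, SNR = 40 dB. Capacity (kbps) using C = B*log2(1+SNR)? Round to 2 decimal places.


Given: B = 3 kHz, SNR = 40 dB
SNR linear = 10^(40/10) = 10000
1 + SNR = 10001
log2(10001) = 13.2878566418
C = 3 * 1000 * 13.2878566418 = 39863.5699 bps
C = 39.863570 kbps -> 39.86 kbps (2 dp)

39.86


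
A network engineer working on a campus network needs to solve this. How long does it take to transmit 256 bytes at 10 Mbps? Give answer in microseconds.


Given: packet = 256 bytes, bandwidth = 10 Mbps
Packet in bits = 256 * 8 = 2048 bits
Bandwidth = 10 * 10^6 = 10000000 bps
Time = 2048 / 10000000 seconds
Time in us = 2048 * 10^6 / 10000000 = 204.8

204.8


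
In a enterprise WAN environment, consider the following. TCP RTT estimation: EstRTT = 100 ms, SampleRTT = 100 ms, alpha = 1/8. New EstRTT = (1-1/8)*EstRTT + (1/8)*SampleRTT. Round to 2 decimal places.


Given: EstRTT = 100 ms, SampleRTT = 100 ms, alpha = 1/8
New EstRTT = (1 - alpha) * EstRTT + alpha * SampleRTT
(7/8) * 100 = 87.5
(1/8) * 100 = 12.5
New EstRTT = 87.5 + 12.5 = 100 ms -> 100.00 ms (2 dp)

100.00


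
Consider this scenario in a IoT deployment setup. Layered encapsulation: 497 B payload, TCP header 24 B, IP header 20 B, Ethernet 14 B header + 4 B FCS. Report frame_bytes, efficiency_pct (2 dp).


TCP segment = 497 + 24 = 521 B
IP packet = 521 + 20 = 541 B
Ethernet frame = 541 + 14 + 4 = 559 B
Efficiency = app / frame = 497 / 559 = 0.889088 = 88.9088% -> 88.91% (2 dp)

559, 88.91


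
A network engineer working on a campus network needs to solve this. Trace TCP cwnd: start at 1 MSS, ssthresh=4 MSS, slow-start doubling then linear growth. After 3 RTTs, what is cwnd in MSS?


RTT 0: cwnd = 1 MSS (initial)
RTT 1: cwnd = 2 MSS (slow start, doubled)
RTT 2: cwnd = 4 MSS (slow start, doubled)
RTT 3: cwnd = 5 MSS (congestion avoidance, +1)

5


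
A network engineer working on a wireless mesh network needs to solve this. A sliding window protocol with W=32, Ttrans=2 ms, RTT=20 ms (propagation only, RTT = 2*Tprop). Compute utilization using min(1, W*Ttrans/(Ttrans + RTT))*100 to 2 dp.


Given: W = 32, Ttrans = 2 ms, RTT = 20 ms (= 2 * Tprop, Tprop = 10 ms)
Cycle time = Ttrans + RTT = 2 + 20 = 22 ms (first packet sent until its ACK returns)
W * Ttrans = 32 * 2 = 64 ms of sending per cycle
W * Ttrans / (Ttrans + RTT) = 64 / 22 = 2.909091
U = min(1, 2.909091) = 1.000000
U% = 100.00%

100.00
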